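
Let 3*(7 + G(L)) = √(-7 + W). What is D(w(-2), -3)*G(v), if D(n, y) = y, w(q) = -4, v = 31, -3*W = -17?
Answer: 21 - 2*I*√3/3 ≈ 21.0 - 1.1547*I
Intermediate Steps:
W = 17/3 (W = -⅓*(-17) = 17/3 ≈ 5.6667)
G(L) = -7 + 2*I*√3/9 (G(L) = -7 + √(-7 + 17/3)/3 = -7 + √(-4/3)/3 = -7 + (2*I*√3/3)/3 = -7 + 2*I*√3/9)
D(w(-2), -3)*G(v) = -3*(-7 + 2*I*√3/9) = 21 - 2*I*√3/3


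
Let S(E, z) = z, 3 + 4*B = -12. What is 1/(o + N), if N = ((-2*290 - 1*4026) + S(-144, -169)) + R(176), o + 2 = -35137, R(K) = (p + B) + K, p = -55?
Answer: -4/159187 ≈ -2.5128e-5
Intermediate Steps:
B = -15/4 (B = -3/4 + (1/4)*(-12) = -3/4 - 3 = -15/4 ≈ -3.7500)
R(K) = -235/4 + K (R(K) = (-55 - 15/4) + K = -235/4 + K)
o = -35139 (o = -2 - 35137 = -35139)
N = -18631/4 (N = ((-2*290 - 1*4026) - 169) + (-235/4 + 176) = ((-580 - 4026) - 169) + 469/4 = (-4606 - 169) + 469/4 = -4775 + 469/4 = -18631/4 ≈ -4657.8)
1/(o + N) = 1/(-35139 - 18631/4) = 1/(-159187/4) = -4/159187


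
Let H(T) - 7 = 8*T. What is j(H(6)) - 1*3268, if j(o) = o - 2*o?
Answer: -3323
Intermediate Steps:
H(T) = 7 + 8*T
j(o) = -o
j(H(6)) - 1*3268 = -(7 + 8*6) - 1*3268 = -(7 + 48) - 3268 = -1*55 - 3268 = -55 - 3268 = -3323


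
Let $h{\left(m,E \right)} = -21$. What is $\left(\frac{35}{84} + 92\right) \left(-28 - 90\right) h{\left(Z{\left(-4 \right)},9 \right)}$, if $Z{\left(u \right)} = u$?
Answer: $\frac{458017}{2} \approx 2.2901 \cdot 10^{5}$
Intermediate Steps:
$\left(\frac{35}{84} + 92\right) \left(-28 - 90\right) h{\left(Z{\left(-4 \right)},9 \right)} = \left(\frac{35}{84} + 92\right) \left(-28 - 90\right) \left(-21\right) = \left(35 \cdot \frac{1}{84} + 92\right) \left(-118\right) \left(-21\right) = \left(\frac{5}{12} + 92\right) \left(-118\right) \left(-21\right) = \frac{1109}{12} \left(-118\right) \left(-21\right) = \left(- \frac{65431}{6}\right) \left(-21\right) = \frac{458017}{2}$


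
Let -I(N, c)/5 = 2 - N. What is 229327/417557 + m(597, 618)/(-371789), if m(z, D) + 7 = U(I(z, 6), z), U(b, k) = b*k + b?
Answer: -93941514564/22177585639 ≈ -4.2359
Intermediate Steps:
I(N, c) = -10 + 5*N (I(N, c) = -5*(2 - N) = -10 + 5*N)
U(b, k) = b + b*k
m(z, D) = -7 + (1 + z)*(-10 + 5*z) (m(z, D) = -7 + (-10 + 5*z)*(1 + z) = -7 + (1 + z)*(-10 + 5*z))
229327/417557 + m(597, 618)/(-371789) = 229327/417557 + (-7 + 5*(1 + 597)*(-2 + 597))/(-371789) = 229327*(1/417557) + (-7 + 5*598*595)*(-1/371789) = 32761/59651 + (-7 + 1779050)*(-1/371789) = 32761/59651 + 1779043*(-1/371789) = 32761/59651 - 1779043/371789 = -93941514564/22177585639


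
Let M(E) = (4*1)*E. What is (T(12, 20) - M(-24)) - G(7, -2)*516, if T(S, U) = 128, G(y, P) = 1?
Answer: -292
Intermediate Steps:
M(E) = 4*E
(T(12, 20) - M(-24)) - G(7, -2)*516 = (128 - 4*(-24)) - 516 = (128 - 1*(-96)) - 1*516 = (128 + 96) - 516 = 224 - 516 = -292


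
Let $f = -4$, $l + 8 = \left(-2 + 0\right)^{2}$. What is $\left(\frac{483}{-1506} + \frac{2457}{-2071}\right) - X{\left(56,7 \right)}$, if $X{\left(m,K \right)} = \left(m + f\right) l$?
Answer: $\frac{214678691}{1039642} \approx 206.49$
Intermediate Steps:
$l = -4$ ($l = -8 + \left(-2 + 0\right)^{2} = -8 + \left(-2\right)^{2} = -8 + 4 = -4$)
$X{\left(m,K \right)} = 16 - 4 m$ ($X{\left(m,K \right)} = \left(m - 4\right) \left(-4\right) = \left(-4 + m\right) \left(-4\right) = 16 - 4 m$)
$\left(\frac{483}{-1506} + \frac{2457}{-2071}\right) - X{\left(56,7 \right)} = \left(\frac{483}{-1506} + \frac{2457}{-2071}\right) - \left(16 - 224\right) = \left(483 \left(- \frac{1}{1506}\right) + 2457 \left(- \frac{1}{2071}\right)\right) - \left(16 - 224\right) = \left(- \frac{161}{502} - \frac{2457}{2071}\right) - -208 = - \frac{1566845}{1039642} + 208 = \frac{214678691}{1039642}$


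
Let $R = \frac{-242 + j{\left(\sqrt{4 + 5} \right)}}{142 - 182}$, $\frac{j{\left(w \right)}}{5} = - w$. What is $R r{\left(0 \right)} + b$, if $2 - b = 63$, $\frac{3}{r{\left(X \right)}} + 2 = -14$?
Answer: $- \frac{39811}{640} \approx -62.205$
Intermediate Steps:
$r{\left(X \right)} = - \frac{3}{16}$ ($r{\left(X \right)} = \frac{3}{-2 - 14} = \frac{3}{-16} = 3 \left(- \frac{1}{16}\right) = - \frac{3}{16}$)
$b = -61$ ($b = 2 - 63 = -61$)
$j{\left(w \right)} = - 5 w$ ($j{\left(w \right)} = 5 \left(- w\right) = - 5 w$)
$R = \frac{257}{40}$ ($R = \frac{-242 - 5 \sqrt{4 + 5}}{142 - 182} = \frac{-242 - 5 \sqrt{9}}{-40} = \left(-242 - 15\right) \left(- \frac{1}{40}\right) = \left(-257\right) \left(- \frac{1}{40}\right) = \frac{257}{40} \approx 6.425$)
$R r{\left(0 \right)} + b = \frac{257}{40} \left(- \frac{3}{16}\right) - 61 = - \frac{771}{640} - 61 = - \frac{39811}{640}$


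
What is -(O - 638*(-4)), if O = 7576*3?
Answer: -25280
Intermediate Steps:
O = 22728
-(O - 638*(-4)) = -(22728 - 638*(-4)) = -(22728 - 1*(-2552)) = -(22728 + 2552) = -1*25280 = -25280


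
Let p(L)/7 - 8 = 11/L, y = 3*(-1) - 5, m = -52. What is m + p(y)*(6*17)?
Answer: 18713/4 ≈ 4678.3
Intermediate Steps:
y = -8 (y = -3 - 5 = -8)
p(L) = 56 + 77/L (p(L) = 56 + 7*(11/L) = 56 + 77/L)
m + p(y)*(6*17) = -52 + (56 + 77/(-8))*(6*17) = -52 + (56 + 77*(-⅛))*102 = -52 + (56 - 77/8)*102 = -52 + (371/8)*102 = -52 + 18921/4 = 18713/4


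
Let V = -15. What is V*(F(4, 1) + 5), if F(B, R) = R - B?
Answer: -30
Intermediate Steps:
V*(F(4, 1) + 5) = -15*((1 - 1*4) + 5) = -15*((1 - 4) + 5) = -15*(-3 + 5) = -15*2 = -30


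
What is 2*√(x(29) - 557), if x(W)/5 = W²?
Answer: 16*√57 ≈ 120.80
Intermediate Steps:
x(W) = 5*W²
2*√(x(29) - 557) = 2*√(5*29² - 557) = 2*√(5*841 - 557) = 2*√(4205 - 557) = 2*√3648 = 2*(8*√57) = 16*√57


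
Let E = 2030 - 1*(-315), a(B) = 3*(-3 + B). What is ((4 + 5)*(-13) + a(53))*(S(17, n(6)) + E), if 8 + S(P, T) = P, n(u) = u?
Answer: 77682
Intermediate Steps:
a(B) = -9 + 3*B
S(P, T) = -8 + P
E = 2345 (E = 2030 + 315 = 2345)
((4 + 5)*(-13) + a(53))*(S(17, n(6)) + E) = ((4 + 5)*(-13) + (-9 + 3*53))*((-8 + 17) + 2345) = (9*(-13) + (-9 + 159))*(9 + 2345) = (-117 + 150)*2354 = 33*2354 = 77682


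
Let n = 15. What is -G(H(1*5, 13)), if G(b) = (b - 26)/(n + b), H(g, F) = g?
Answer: 21/20 ≈ 1.0500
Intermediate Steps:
G(b) = (-26 + b)/(15 + b) (G(b) = (b - 26)/(15 + b) = (-26 + b)/(15 + b))
-G(H(1*5, 13)) = -(-26 + 1*5)/(15 + 1*5) = -(-26 + 5)/(15 + 5) = -(-21)/20 = -1*(-21/20) = 21/20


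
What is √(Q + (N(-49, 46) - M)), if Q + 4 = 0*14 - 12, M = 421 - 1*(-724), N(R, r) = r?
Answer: I*√1115 ≈ 33.392*I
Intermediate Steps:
M = 1145 (M = 421 + 724 = 1145)
Q = -16 (Q = -4 + (0*14 - 12) = -4 + (0 - 12) = -4 - 12 = -16)
√(Q + (N(-49, 46) - M)) = √(-16 + (46 - 1*1145)) = √(-16 + (46 - 1145)) = √(-16 - 1099) = √(-1115) = I*√1115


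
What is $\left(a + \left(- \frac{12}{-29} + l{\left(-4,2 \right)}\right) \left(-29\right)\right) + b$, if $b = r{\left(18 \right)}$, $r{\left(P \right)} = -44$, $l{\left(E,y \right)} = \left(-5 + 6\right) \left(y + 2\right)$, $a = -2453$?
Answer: $-2625$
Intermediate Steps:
$l{\left(E,y \right)} = 2 + y$ ($l{\left(E,y \right)} = 1 \left(2 + y\right) = 2 + y$)
$b = -44$
$\left(a + \left(- \frac{12}{-29} + l{\left(-4,2 \right)}\right) \left(-29\right)\right) + b = \left(-2453 + \left(- \frac{12}{-29} + \left(2 + 2\right)\right) \left(-29\right)\right) - 44 = \left(-2453 + \left(\left(-12\right) \left(- \frac{1}{29}\right) + 4\right) \left(-29\right)\right) - 44 = \left(-2453 + \left(\frac{12}{29} + 4\right) \left(-29\right)\right) - 44 = \left(-2453 + \frac{128}{29} \left(-29\right)\right) - 44 = \left(-2453 - 128\right) - 44 = -2581 - 44 = -2625$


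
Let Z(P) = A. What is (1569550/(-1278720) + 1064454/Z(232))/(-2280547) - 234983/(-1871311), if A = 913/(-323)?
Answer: 144835636225610320165/498231558778173846912 ≈ 0.29070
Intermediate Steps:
A = -913/323 (A = 913*(-1/323) = -913/323 ≈ -2.8266)
Z(P) = -913/323
(1569550/(-1278720) + 1064454/Z(232))/(-2280547) - 234983/(-1871311) = (1569550/(-1278720) + 1064454/(-913/323))/(-2280547) - 234983/(-1871311) = (1569550*(-1/1278720) + 1064454*(-323/913))*(-1/2280547) - 234983*(-1/1871311) = (-156955/127872 - 343818642/913)*(-1/2280547) + 234983/1871311 = -43964920689739/116747136*(-1/2280547) + 234983/1871311 = 43964920689739/266247330763392 + 234983/1871311 = 144835636225610320165/498231558778173846912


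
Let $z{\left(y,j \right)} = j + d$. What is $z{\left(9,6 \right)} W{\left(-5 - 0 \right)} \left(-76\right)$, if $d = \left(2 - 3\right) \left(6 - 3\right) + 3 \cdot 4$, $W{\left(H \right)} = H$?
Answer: $5700$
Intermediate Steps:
$d = 9$ ($d = \left(-1\right) 3 + 12 = -3 + 12 = 9$)
$z{\left(y,j \right)} = 9 + j$ ($z{\left(y,j \right)} = j + 9 = 9 + j$)
$z{\left(9,6 \right)} W{\left(-5 - 0 \right)} \left(-76\right) = \left(9 + 6\right) \left(-5 - 0\right) \left(-76\right) = 15 \left(-5 + 0\right) \left(-76\right) = 15 \left(-5\right) \left(-76\right) = \left(-75\right) \left(-76\right) = 5700$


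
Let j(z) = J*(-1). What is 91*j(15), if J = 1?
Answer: -91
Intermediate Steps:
j(z) = -1 (j(z) = 1*(-1) = -1)
91*j(15) = 91*(-1) = -91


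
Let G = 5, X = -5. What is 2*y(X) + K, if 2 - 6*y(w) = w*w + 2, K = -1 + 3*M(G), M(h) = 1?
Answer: -19/3 ≈ -6.3333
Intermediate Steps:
K = 2 (K = -1 + 3*1 = -1 + 3 = 2)
y(w) = -w**2/6 (y(w) = 1/3 - (w*w + 2)/6 = 1/3 - (w**2 + 2)/6 = 1/3 - (2 + w**2)/6 = 1/3 + (-1/3 - w**2/6) = -w**2/6)
2*y(X) + K = 2*(-1/6*(-5)**2) + 2 = 2*(-1/6*25) + 2 = 2*(-25/6) + 2 = -25/3 + 2 = -19/3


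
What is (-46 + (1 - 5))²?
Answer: 2500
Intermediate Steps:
(-46 + (1 - 5))² = (-46 - 4)² = (-50)² = 2500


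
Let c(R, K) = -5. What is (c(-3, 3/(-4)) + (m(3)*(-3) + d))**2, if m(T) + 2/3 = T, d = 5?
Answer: 49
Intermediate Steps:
m(T) = -2/3 + T
(c(-3, 3/(-4)) + (m(3)*(-3) + d))**2 = (-5 + ((-2/3 + 3)*(-3) + 5))**2 = (-5 + ((7/3)*(-3) + 5))**2 = (-5 + (-7 + 5))**2 = (-5 - 2)**2 = (-7)**2 = 49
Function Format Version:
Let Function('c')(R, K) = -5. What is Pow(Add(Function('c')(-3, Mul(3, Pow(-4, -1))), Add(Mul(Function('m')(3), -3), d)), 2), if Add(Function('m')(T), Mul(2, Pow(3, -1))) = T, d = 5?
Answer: 49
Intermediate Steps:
Function('m')(T) = Add(Rational(-2, 3), T)
Pow(Add(Function('c')(-3, Mul(3, Pow(-4, -1))), Add(Mul(Function('m')(3), -3), d)), 2) = Pow(Add(-5, Add(Mul(Add(Rational(-2, 3), 3), -3), 5)), 2) = Pow(Add(-5, Add(Mul(Rational(7, 3), -3), 5)), 2) = Pow(Add(-5, Add(-7, 5)), 2) = Pow(Add(-5, -2), 2) = Pow(-7, 2) = 49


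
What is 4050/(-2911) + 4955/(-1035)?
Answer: -3723151/602577 ≈ -6.1787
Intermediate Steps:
4050/(-2911) + 4955/(-1035) = 4050*(-1/2911) + 4955*(-1/1035) = -4050/2911 - 991/207 = -3723151/602577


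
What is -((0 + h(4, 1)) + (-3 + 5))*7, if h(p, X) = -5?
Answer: 21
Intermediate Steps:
-((0 + h(4, 1)) + (-3 + 5))*7 = -((0 - 5) + (-3 + 5))*7 = -(-5 + 2)*7 = -1*(-3)*7 = 3*7 = 21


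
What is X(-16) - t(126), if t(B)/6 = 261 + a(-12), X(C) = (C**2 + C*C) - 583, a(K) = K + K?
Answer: -1493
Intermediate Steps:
a(K) = 2*K
X(C) = -583 + 2*C**2 (X(C) = (C**2 + C**2) - 583 = 2*C**2 - 583 = -583 + 2*C**2)
t(B) = 1422 (t(B) = 6*(261 + 2*(-12)) = 6*(261 - 24) = 6*237 = 1422)
X(-16) - t(126) = (-583 + 2*(-16)**2) - 1*1422 = (-583 + 2*256) - 1422 = (-583 + 512) - 1422 = -71 - 1422 = -1493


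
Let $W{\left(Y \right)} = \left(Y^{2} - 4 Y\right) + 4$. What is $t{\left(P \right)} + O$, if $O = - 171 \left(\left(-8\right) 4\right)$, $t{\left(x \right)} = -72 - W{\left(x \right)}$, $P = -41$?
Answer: $3551$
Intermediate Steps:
$W{\left(Y \right)} = 4 + Y^{2} - 4 Y$
$t{\left(x \right)} = -76 - x^{2} + 4 x$ ($t{\left(x \right)} = -72 - \left(4 + x^{2} - 4 x\right) = -76 - x^{2} + 4 x$)
$O = 5472$ ($O = \left(-171\right) \left(-32\right) = 5472$)
$t{\left(P \right)} + O = \left(-76 - \left(-41\right)^{2} + 4 \left(-41\right)\right) + 5472 = \left(-76 - 1681 - 164\right) + 5472 = -1921 + 5472 = 3551$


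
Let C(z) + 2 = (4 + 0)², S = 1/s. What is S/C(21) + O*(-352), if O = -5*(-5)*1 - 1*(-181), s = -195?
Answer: -197957761/2730 ≈ -72512.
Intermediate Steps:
S = -1/195 (S = 1/(-195) = -1/195 ≈ -0.0051282)
C(z) = 14 (C(z) = -2 + (4 + 0)² = -2 + 4² = -2 + 16 = 14)
O = 206 (O = 25*1 + 181 = 25 + 181 = 206)
S/C(21) + O*(-352) = -1/195/14 + 206*(-352) = -1/195*1/14 - 72512 = -1/2730 - 72512 = -197957761/2730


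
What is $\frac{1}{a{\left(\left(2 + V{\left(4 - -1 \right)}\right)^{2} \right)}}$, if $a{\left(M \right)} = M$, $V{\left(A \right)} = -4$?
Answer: $\frac{1}{4} \approx 0.25$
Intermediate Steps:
$\frac{1}{a{\left(\left(2 + V{\left(4 - -1 \right)}\right)^{2} \right)}} = \frac{1}{\left(2 - 4\right)^{2}} = \frac{1}{\left(-2\right)^{2}} = \frac{1}{4}$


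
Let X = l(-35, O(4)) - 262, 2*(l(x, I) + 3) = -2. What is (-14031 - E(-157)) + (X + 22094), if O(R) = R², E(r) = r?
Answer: 7954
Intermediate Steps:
l(x, I) = -4 (l(x, I) = -3 + (½)*(-2) = -3 - 1 = -4)
X = -266 (X = -4 - 262 = -266)
(-14031 - E(-157)) + (X + 22094) = (-14031 - 1*(-157)) + (-266 + 22094) = (-14031 + 157) + 21828 = -13874 + 21828 = 7954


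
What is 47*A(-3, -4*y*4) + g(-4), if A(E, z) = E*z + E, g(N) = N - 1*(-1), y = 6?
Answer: 13392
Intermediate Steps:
g(N) = 1 + N (g(N) = N + 1 = 1 + N)
A(E, z) = E + E*z
47*A(-3, -4*y*4) + g(-4) = 47*(-3*(1 - 4*6*4)) + (1 - 4) = 47*(-3*(1 - 24*4)) - 3 = 47*(-3*(1 - 96)) - 3 = 47*(-3*(-95)) - 3 = 47*285 - 3 = 13395 - 3 = 13392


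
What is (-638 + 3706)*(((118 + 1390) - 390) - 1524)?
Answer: -1245608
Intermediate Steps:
(-638 + 3706)*(((118 + 1390) - 390) - 1524) = 3068*((1508 - 390) - 1524) = 3068*(1118 - 1524) = 3068*(-406) = -1245608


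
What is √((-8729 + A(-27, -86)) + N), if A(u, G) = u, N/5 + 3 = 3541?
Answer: √8934 ≈ 94.520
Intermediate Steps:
N = 17690 (N = -15 + 5*3541 = -15 + 17705 = 17690)
√((-8729 + A(-27, -86)) + N) = √((-8729 - 27) + 17690) = √(-8756 + 17690) = √8934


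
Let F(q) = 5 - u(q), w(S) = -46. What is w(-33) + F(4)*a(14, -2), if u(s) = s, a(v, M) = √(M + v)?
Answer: -46 + 2*√3 ≈ -42.536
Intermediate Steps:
F(q) = 5 - q
w(-33) + F(4)*a(14, -2) = -46 + (5 - 1*4)*√(-2 + 14) = -46 + (5 - 4)*√12 = -46 + 1*(2*√3) = -46 + 2*√3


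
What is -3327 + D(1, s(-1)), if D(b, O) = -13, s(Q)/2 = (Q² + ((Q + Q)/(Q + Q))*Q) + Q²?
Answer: -3340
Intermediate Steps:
s(Q) = 2*Q + 4*Q² (s(Q) = 2*((Q² + ((Q + Q)/(Q + Q))*Q) + Q²) = 2*((Q² + ((2*Q)/((2*Q)))*Q) + Q²) = 2*((Q² + ((2*Q)*(1/(2*Q)))*Q) + Q²) = 2*((Q² + 1*Q) + Q²) = 2*((Q² + Q) + Q²) = 2*((Q + Q²) + Q²) = 2*(Q + 2*Q²) = 2*Q + 4*Q²)
-3327 + D(1, s(-1)) = -3327 - 13 = -3340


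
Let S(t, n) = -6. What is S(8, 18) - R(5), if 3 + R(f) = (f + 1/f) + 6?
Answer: -71/5 ≈ -14.200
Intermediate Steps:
R(f) = 3 + f + 1/f (R(f) = -3 + ((f + 1/f) + 6) = -3 + (6 + f + 1/f) = 3 + f + 1/f)
S(8, 18) - R(5) = -6 - (3 + 5 + 1/5) = -6 - (3 + 5 + ⅕) = -6 - 1*41/5 = -6 - 41/5 = -71/5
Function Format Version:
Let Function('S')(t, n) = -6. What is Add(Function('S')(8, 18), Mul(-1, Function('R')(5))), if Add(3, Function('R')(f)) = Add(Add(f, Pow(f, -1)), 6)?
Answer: Rational(-71, 5) ≈ -14.200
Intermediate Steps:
Function('R')(f) = Add(3, f, Pow(f, -1)) (Function('R')(f) = Add(-3, Add(Add(f, Pow(f, -1)), 6)) = Add(-3, Add(6, f, Pow(f, -1))) = Add(3, f, Pow(f, -1)))
Add(Function('S')(8, 18), Mul(-1, Function('R')(5))) = Add(-6, Mul(-1, Add(3, 5, Pow(5, -1)))) = Add(-6, Mul(-1, Add(3, 5, Rational(1, 5)))) = Add(-6, Mul(-1, Rational(41, 5))) = Add(-6, Rational(-41, 5)) = Rational(-71, 5)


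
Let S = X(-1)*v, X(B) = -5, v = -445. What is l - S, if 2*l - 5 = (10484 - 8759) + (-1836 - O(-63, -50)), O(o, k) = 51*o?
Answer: -1343/2 ≈ -671.50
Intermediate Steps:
S = 2225 (S = -5*(-445) = 2225)
l = 3107/2 (l = 5/2 + ((10484 - 8759) + (-1836 - 51*(-63)))/2 = 5/2 + (1725 + (-1836 - 1*(-3213)))/2 = 5/2 + (1725 + (-1836 + 3213))/2 = 5/2 + (1725 + 1377)/2 = 5/2 + (½)*3102 = 5/2 + 1551 = 3107/2 ≈ 1553.5)
l - S = 3107/2 - 1*2225 = 3107/2 - 2225 = -1343/2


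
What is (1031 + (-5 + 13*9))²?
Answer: 1306449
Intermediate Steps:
(1031 + (-5 + 13*9))² = (1031 + (-5 + 117))² = (1031 + 112)² = 1143² = 1306449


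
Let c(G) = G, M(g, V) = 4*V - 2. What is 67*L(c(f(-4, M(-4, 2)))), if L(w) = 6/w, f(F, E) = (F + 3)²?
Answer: 402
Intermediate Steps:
M(g, V) = -2 + 4*V
f(F, E) = (3 + F)²
67*L(c(f(-4, M(-4, 2)))) = 67*(6/((3 - 4)²)) = 67*(6/((-1)²)) = 67*(6/1) = 67*(6*1) = 67*6 = 402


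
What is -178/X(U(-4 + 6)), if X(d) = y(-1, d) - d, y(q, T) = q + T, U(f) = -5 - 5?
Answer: 178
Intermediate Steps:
U(f) = -10
y(q, T) = T + q
X(d) = -1 (X(d) = (d - 1) - d = (-1 + d) - d = -1)
-178/X(U(-4 + 6)) = -178/(-1) = -178*(-1) = 178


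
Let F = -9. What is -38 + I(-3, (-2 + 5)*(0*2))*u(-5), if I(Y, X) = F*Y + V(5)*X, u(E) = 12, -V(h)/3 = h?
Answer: 286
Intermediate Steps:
V(h) = -3*h
I(Y, X) = -15*X - 9*Y (I(Y, X) = -9*Y + (-3*5)*X = -9*Y - 15*X = -15*X - 9*Y)
-38 + I(-3, (-2 + 5)*(0*2))*u(-5) = -38 + (-15*(-2 + 5)*0*2 - 9*(-3))*12 = -38 + (-45*0 + 27)*12 = -38 + (-15*0 + 27)*12 = -38 + (0 + 27)*12 = -38 + 27*12 = -38 + 324 = 286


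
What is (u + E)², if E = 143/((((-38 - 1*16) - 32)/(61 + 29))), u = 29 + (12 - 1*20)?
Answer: 30603024/1849 ≈ 16551.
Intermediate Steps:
u = 21 (u = 29 + (12 - 20) = 29 - 8 = 21)
E = -6435/43 (E = 143/((((-38 - 16) - 32)/90)) = 143/(((-54 - 32)*(1/90))) = 143/((-86*1/90)) = 143/(-43/45) = 143*(-45/43) = -6435/43 ≈ -149.65)
(u + E)² = (21 - 6435/43)² = (-5532/43)² = 30603024/1849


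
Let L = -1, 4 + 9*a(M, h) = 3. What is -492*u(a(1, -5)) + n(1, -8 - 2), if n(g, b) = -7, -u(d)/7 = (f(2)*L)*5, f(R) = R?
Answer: -34447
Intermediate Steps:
a(M, h) = -1/9 (a(M, h) = -4/9 + (1/9)*3 = -4/9 + 1/3 = -1/9)
u(d) = 70 (u(d) = -7*2*(-1)*5 = -(-14)*5 = -7*(-10) = 70)
-492*u(a(1, -5)) + n(1, -8 - 2) = -492*70 - 7 = -34440 - 7 = -34447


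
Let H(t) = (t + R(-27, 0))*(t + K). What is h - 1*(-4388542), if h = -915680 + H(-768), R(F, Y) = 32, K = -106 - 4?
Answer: 4119070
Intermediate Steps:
K = -110
H(t) = (-110 + t)*(32 + t) (H(t) = (t + 32)*(t - 110) = (32 + t)*(-110 + t) = (-110 + t)*(32 + t))
h = -269472 (h = -915680 + (-3520 + (-768)**2 - 78*(-768)) = -915680 + (-3520 + 589824 + 59904) = -915680 + 646208 = -269472)
h - 1*(-4388542) = -269472 - 1*(-4388542) = -269472 + 4388542 = 4119070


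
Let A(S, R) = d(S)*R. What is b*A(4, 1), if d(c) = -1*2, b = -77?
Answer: 154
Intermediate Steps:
d(c) = -2
A(S, R) = -2*R
b*A(4, 1) = -(-154) = -77*(-2) = 154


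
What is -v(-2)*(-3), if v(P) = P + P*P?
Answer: 6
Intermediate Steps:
v(P) = P + P²
-v(-2)*(-3) = -(-2)*(1 - 2)*(-3) = -(-2)*(-1)*(-3) = -1*2*(-3) = -2*(-3) = 6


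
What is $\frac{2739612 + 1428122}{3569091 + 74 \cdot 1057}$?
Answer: $\frac{4167734}{3647309} \approx 1.1427$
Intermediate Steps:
$\frac{2739612 + 1428122}{3569091 + 74 \cdot 1057} = \frac{4167734}{3569091 + 78218} = \frac{4167734}{3647309}$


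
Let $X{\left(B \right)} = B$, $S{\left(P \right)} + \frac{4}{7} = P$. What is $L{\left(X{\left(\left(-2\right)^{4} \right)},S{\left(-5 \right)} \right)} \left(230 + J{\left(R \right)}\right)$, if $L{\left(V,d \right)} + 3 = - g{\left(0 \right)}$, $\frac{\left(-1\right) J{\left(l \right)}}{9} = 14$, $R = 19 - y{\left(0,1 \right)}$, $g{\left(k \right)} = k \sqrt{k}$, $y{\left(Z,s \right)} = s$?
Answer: $-312$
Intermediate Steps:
$g{\left(k \right)} = k^{\frac{3}{2}}$
$S{\left(P \right)} = - \frac{4}{7} + P$
$R = 18$ ($R = 19 - 1 = 18$)
$J{\left(l \right)} = -126$ ($J{\left(l \right)} = \left(-9\right) 14 = -126$)
$L{\left(V,d \right)} = -3$ ($L{\left(V,d \right)} = -3 - 0^{\frac{3}{2}} = -3 - 0 = -3 + 0 = -3$)
$L{\left(X{\left(\left(-2\right)^{4} \right)},S{\left(-5 \right)} \right)} \left(230 + J{\left(R \right)}\right) = - 3 \left(230 - 126\right) = \left(-3\right) 104 = -312$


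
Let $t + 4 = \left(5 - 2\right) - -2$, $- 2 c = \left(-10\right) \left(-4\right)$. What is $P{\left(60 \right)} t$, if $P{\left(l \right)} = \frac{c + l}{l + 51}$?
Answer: $\frac{40}{111} \approx 0.36036$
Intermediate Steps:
$c = -20$ ($c = - \frac{\left(-10\right) \left(-4\right)}{2} = \left(- \frac{1}{2}\right) 40 = -20$)
$t = 1$ ($t = -4 + \left(\left(5 - 2\right) - -2\right) = -4 + \left(\left(5 - 2\right) + 2\right) = -4 + \left(3 + 2\right) = -4 + 5 = 1$)
$P{\left(l \right)} = \frac{-20 + l}{51 + l}$ ($P{\left(l \right)} = \frac{-20 + l}{l + 51} = \frac{-20 + l}{51 + l}$)
$P{\left(60 \right)} t = \frac{-20 + 60}{51 + 60} \cdot 1 = \frac{1}{111} \cdot 40 \cdot 1 = \frac{40}{111} \cdot 1 = \frac{40}{111}$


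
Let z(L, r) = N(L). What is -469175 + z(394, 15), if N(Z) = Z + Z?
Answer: -468387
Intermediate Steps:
N(Z) = 2*Z
z(L, r) = 2*L
-469175 + z(394, 15) = -469175 + 2*394 = -469175 + 788 = -468387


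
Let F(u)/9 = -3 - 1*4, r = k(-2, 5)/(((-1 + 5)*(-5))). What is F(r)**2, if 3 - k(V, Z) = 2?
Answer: 3969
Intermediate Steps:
k(V, Z) = 1 (k(V, Z) = 3 - 1*2 = 3 - 2 = 1)
r = -1/20 (r = 1/((-1 + 5)*(-5)) = 1/(4*(-5)) = 1/(-20) = 1*(-1/20) = -1/20 ≈ -0.050000)
F(u) = -63 (F(u) = 9*(-3 - 1*4) = 9*(-3 - 4) = 9*(-7) = -63)
F(r)**2 = (-63)**2 = 3969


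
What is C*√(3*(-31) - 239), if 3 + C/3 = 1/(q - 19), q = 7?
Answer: -37*I*√83/2 ≈ -168.54*I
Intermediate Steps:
C = -37/4 (C = -9 + 3/(7 - 19) = -9 + 3/(-12) = -9 + 3*(-1/12) = -9 - ¼ = -37/4 ≈ -9.2500)
C*√(3*(-31) - 239) = -37*√(3*(-31) - 239)/4 = -37*√(-93 - 239)/4 = -37*I*√83/2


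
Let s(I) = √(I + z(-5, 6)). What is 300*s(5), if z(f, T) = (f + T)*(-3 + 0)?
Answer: 300*√2 ≈ 424.26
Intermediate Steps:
z(f, T) = -3*T - 3*f (z(f, T) = (T + f)*(-3) = -3*T - 3*f)
s(I) = √(-3 + I) (s(I) = √(I + (-3*6 - 3*(-5))) = √(I + (-18 + 15)) = √(I - 3) = √(-3 + I))
300*s(5) = 300*√(-3 + 5) = 300*√2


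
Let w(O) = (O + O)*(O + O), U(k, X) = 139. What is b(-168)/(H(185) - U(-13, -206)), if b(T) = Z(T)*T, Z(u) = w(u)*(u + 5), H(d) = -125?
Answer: -128814336/11 ≈ -1.1710e+7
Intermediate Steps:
w(O) = 4*O**2 (w(O) = (2*O)*(2*O) = 4*O**2)
Z(u) = 4*u**2*(5 + u) (Z(u) = (4*u**2)*(u + 5) = (4*u**2)*(5 + u) = 4*u**2*(5 + u))
b(T) = 4*T**3*(5 + T) (b(T) = (4*T**2*(5 + T))*T = 4*T**3*(5 + T))
b(-168)/(H(185) - U(-13, -206)) = (4*(-168)**3*(5 - 168))/(-125 - 1*139) = (4*(-4741632)*(-163))/(-125 - 139) = 3091544064/(-264) = 3091544064*(-1/264) = -128814336/11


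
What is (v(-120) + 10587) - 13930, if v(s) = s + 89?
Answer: -3374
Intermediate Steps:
v(s) = 89 + s
(v(-120) + 10587) - 13930 = ((89 - 120) + 10587) - 13930 = (-31 + 10587) - 13930 = 10556 - 13930 = -3374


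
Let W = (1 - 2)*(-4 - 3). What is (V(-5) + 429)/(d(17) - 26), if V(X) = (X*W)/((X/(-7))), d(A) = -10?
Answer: -95/9 ≈ -10.556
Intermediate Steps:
W = 7 (W = -1*(-7) = 7)
V(X) = -49 (V(X) = (X*7)/((X/(-7))) = (7*X)/((X*(-⅐))) = (7*X)/((-X/7)) = (7*X)*(-7/X) = -49)
(V(-5) + 429)/(d(17) - 26) = (-49 + 429)/(-10 - 26) = 380/(-36) = 380*(-1/36) = -95/9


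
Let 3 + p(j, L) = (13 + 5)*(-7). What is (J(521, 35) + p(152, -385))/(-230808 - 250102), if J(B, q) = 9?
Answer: 12/48091 ≈ 0.00024953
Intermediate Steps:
p(j, L) = -129 (p(j, L) = -3 + (13 + 5)*(-7) = -3 + 18*(-7) = -3 - 126 = -129)
(J(521, 35) + p(152, -385))/(-230808 - 250102) = (9 - 129)/(-230808 - 250102) = -120/(-480910) = -120*(-1/480910) = 12/48091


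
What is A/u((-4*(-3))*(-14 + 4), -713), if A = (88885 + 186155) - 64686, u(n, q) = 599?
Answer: 210354/599 ≈ 351.18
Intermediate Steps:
A = 210354 (A = 275040 - 64686 = 210354)
A/u((-4*(-3))*(-14 + 4), -713) = 210354/599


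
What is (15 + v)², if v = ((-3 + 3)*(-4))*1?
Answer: 225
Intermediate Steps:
v = 0 (v = (0*(-4))*1 = 0*1 = 0)
(15 + v)² = (15 + 0)² = 15² = 225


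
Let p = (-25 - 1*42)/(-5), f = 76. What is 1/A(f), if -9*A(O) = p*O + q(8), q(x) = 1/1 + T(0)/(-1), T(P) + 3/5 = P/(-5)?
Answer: -3/340 ≈ -0.0088235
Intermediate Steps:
T(P) = -⅗ - P/5 (T(P) = -⅗ + P/(-5) = -⅗ + P*(-⅕) = -⅗ - P/5)
p = 67/5 (p = (-25 - 42)*(-⅕) = -67*(-⅕) = 67/5 ≈ 13.400)
q(x) = 8/5 (q(x) = 1/1 + (-⅗ - ⅕*0)/(-1) = 1*1 + (-⅗ + 0)*(-1) = 1 - ⅗*(-1) = 1 + ⅗ = 8/5)
A(O) = -8/45 - 67*O/45 (A(O) = -(67*O/5 + 8/5)/9 = -(8/5 + 67*O/5)/9 = -8/45 - 67*O/45)
1/A(f) = 1/(-8/45 - 67/45*76) = 1/(-8/45 - 5092/45) = 1/(-340/3) = -3/340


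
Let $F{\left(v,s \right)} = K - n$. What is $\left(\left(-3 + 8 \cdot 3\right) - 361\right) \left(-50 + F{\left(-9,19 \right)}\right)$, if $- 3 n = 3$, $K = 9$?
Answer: $13600$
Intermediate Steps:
$n = -1$ ($n = \left(- \frac{1}{3}\right) 3 = -1$)
$F{\left(v,s \right)} = 10$ ($F{\left(v,s \right)} = 9 - -1 = 9 + 1 = 10$)
$\left(\left(-3 + 8 \cdot 3\right) - 361\right) \left(-50 + F{\left(-9,19 \right)}\right) = \left(\left(-3 + 8 \cdot 3\right) - 361\right) \left(-50 + 10\right) = \left(\left(-3 + 24\right) - 361\right) \left(-40\right) = \left(21 - 361\right) \left(-40\right) = \left(-340\right) \left(-40\right) = 13600$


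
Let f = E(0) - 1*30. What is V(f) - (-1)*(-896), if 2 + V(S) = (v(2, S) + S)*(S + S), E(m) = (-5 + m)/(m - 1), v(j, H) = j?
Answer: 252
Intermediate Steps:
E(m) = (-5 + m)/(-1 + m)
f = -25 (f = (-5 + 0)/(-1 + 0) - 1*30 = -5/(-1) - 30 = -1*(-5) - 30 = 5 - 30 = -25)
V(S) = -2 + 2*S*(2 + S) (V(S) = -2 + (2 + S)*(S + S) = -2 + (2 + S)*(2*S) = -2 + 2*S*(2 + S))
V(f) - (-1)*(-896) = (-2 + 2*(-25)**2 + 4*(-25)) - (-1)*(-896) = (-2 + 2*625 - 100) - 1*896 = (-2 + 1250 - 100) - 896 = 1148 - 896 = 252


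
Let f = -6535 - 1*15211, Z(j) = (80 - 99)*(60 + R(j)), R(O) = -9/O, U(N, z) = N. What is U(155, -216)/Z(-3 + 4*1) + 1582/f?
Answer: -2451794/10535937 ≈ -0.23271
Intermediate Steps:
Z(j) = -1140 + 171/j (Z(j) = (80 - 99)*(60 - 9/j) = -19*(60 - 9/j) = -1140 + 171/j)
f = -21746 (f = -6535 - 15211 = -21746)
U(155, -216)/Z(-3 + 4*1) + 1582/f = 155/(-1140 + 171/(-3 + 4*1)) + 1582/(-21746) = 155/(-1140 + 171/(-3 + 4)) + 1582*(-1/21746) = 155/(-1140 + 171/1) - 791/10873 = 155/(-1140 + 171*1) - 791/10873 = 155/(-1140 + 171) - 791/10873 = 155/(-969) - 791/10873 = 155*(-1/969) - 791/10873 = -155/969 - 791/10873 = -2451794/10535937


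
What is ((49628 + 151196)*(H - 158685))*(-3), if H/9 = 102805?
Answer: -461830936320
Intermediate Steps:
H = 925245 (H = 9*102805 = 925245)
((49628 + 151196)*(H - 158685))*(-3) = ((49628 + 151196)*(925245 - 158685))*(-3) = (200824*766560)*(-3) = 153943645440*(-3) = -461830936320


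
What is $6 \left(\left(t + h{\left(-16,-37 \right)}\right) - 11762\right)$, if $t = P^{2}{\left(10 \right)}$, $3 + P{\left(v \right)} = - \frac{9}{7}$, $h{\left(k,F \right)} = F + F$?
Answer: $- \frac{3474384}{49} \approx -70906.0$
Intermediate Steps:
$h{\left(k,F \right)} = 2 F$
$P{\left(v \right)} = - \frac{30}{7}$ ($P{\left(v \right)} = -3 - \frac{9}{7} = - \frac{30}{7}$)
$t = \frac{900}{49}$ ($t = \left(- \frac{30}{7}\right)^{2} = \frac{900}{49} \approx 18.367$)
$6 \left(\left(t + h{\left(-16,-37 \right)}\right) - 11762\right) = 6 \left(\left(\frac{900}{49} + 2 \left(-37\right)\right) - 11762\right) = 6 \left(\left(\frac{900}{49} - 74\right) - 11762\right) = 6 \left(- \frac{2726}{49} - 11762\right) = 6 \left(- \frac{579064}{49}\right) = - \frac{3474384}{49}$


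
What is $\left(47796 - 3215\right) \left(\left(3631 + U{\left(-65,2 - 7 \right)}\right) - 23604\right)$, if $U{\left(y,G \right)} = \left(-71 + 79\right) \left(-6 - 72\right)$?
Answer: $-918234857$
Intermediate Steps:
$U{\left(y,G \right)} = -624$ ($U{\left(y,G \right)} = 8 \left(-78\right) = -624$)
$\left(47796 - 3215\right) \left(\left(3631 + U{\left(-65,2 - 7 \right)}\right) - 23604\right) = \left(47796 - 3215\right) \left(\left(3631 - 624\right) - 23604\right) = 44581 \left(3007 - 23604\right) = 44581 \left(-20597\right) = -918234857$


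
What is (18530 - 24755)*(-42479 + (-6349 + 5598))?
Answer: 269106750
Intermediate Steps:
(18530 - 24755)*(-42479 + (-6349 + 5598)) = -6225*(-42479 - 751) = -6225*(-43230) = 269106750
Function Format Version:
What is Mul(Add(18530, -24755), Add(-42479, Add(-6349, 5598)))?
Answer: 269106750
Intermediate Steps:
Mul(Add(18530, -24755), Add(-42479, Add(-6349, 5598))) = Mul(-6225, Add(-42479, -751)) = Mul(-6225, -43230) = 269106750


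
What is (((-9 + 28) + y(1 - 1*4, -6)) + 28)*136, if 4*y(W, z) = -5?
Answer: 6222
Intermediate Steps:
y(W, z) = -5/4 (y(W, z) = (¼)*(-5) = -5/4)
(((-9 + 28) + y(1 - 1*4, -6)) + 28)*136 = (((-9 + 28) - 5/4) + 28)*136 = ((19 - 5/4) + 28)*136 = (71/4 + 28)*136 = (183/4)*136 = 6222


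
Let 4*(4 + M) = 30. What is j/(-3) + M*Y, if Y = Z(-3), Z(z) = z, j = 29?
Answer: -121/6 ≈ -20.167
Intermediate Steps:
M = 7/2 (M = -4 + (¼)*30 = -4 + 15/2 = 7/2 ≈ 3.5000)
Y = -3
j/(-3) + M*Y = 29/(-3) + (7/2)*(-3) = 29*(-⅓) - 21/2 = -29/3 - 21/2 = -121/6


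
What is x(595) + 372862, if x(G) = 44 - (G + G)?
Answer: 371716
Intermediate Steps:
x(G) = 44 - 2*G
x(595) + 372862 = (44 - 2*595) + 372862 = (44 - 1190) + 372862 = -1146 + 372862 = 371716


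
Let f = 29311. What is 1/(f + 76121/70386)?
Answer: 70386/2063160167 ≈ 3.4116e-5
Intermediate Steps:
1/(f + 76121/70386) = 1/(29311 + 76121/70386) = 1/(2063160167/70386) = 70386/2063160167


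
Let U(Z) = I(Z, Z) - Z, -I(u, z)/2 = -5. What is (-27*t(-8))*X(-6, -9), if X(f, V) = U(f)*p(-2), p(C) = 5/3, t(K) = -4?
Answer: 2880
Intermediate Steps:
I(u, z) = 10 (I(u, z) = -2*(-5) = 10)
U(Z) = 10 - Z
p(C) = 5/3 (p(C) = 5*(⅓) = 5/3)
X(f, V) = 50/3 - 5*f/3 (X(f, V) = (10 - f)*(5/3) = 50/3 - 5*f/3)
(-27*t(-8))*X(-6, -9) = (-27*(-4))*(50/3 - 5/3*(-6)) = 108*(50/3 + 10) = 108*(80/3) = 2880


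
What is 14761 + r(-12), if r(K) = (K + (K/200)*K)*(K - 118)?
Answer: 81137/5 ≈ 16227.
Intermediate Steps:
r(K) = (-118 + K)*(K + K²/200) (r(K) = (K + (K*(1/200))*K)*(-118 + K) = (K + (K/200)*K)*(-118 + K) = (K + K²/200)*(-118 + K) = (-118 + K)*(K + K²/200))
14761 + r(-12) = 14761 + (1/200)*(-12)*(-23600 + (-12)² + 82*(-12)) = 14761 + (1/200)*(-12)*(-23600 + 144 - 984) = 14761 + (1/200)*(-12)*(-24440) = 14761 + 7332/5 = 81137/5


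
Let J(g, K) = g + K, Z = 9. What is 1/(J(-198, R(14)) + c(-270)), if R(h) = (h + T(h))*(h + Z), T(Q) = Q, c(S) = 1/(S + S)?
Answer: 540/240839 ≈ 0.0022422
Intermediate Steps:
c(S) = 1/(2*S)
R(h) = 2*h*(9 + h) (R(h) = (h + h)*(h + 9) = (2*h)*(9 + h) = 2*h*(9 + h))
J(g, K) = K + g
1/(J(-198, R(14)) + c(-270)) = 1/((2*14*(9 + 14) - 198) + (½)/(-270)) = 1/((2*14*23 - 198) + (½)*(-1/270)) = 1/((644 - 198) - 1/540) = 1/(446 - 1/540) = 1/(240839/540) = 540/240839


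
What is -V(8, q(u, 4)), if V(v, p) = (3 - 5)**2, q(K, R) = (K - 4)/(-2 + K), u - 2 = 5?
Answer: -4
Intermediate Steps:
u = 7 (u = 2 + 5 = 7)
q(K, R) = (-4 + K)/(-2 + K)
V(v, p) = 4 (V(v, p) = (-2)**2 = 4)
-V(8, q(u, 4)) = -1*4 = -4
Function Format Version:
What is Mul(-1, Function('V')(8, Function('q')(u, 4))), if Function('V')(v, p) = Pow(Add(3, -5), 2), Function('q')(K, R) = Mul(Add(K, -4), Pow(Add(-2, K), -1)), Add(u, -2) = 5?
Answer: -4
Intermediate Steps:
u = 7 (u = Add(2, 5) = 7)
Function('q')(K, R) = Mul(Pow(Add(-2, K), -1), Add(-4, K)) (Function('q')(K, R) = Mul(Add(-4, K), Pow(Add(-2, K), -1)) = Mul(Pow(Add(-2, K), -1), Add(-4, K)))
Function('V')(v, p) = 4 (Function('V')(v, p) = Pow(-2, 2) = 4)
Mul(-1, Function('V')(8, Function('q')(u, 4))) = Mul(-1, 4) = -4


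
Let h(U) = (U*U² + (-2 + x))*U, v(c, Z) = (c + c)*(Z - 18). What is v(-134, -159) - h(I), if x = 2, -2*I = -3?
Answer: 758895/16 ≈ 47431.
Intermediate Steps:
v(c, Z) = 2*c*(-18 + Z) (v(c, Z) = (2*c)*(-18 + Z) = 2*c*(-18 + Z))
I = 3/2 (I = -½*(-3) = 3/2 ≈ 1.5000)
h(U) = U⁴ (h(U) = (U*U² + (-2 + 2))*U = (U³ + 0)*U = U³*U = U⁴)
v(-134, -159) - h(I) = 2*(-134)*(-18 - 159) - (3/2)⁴ = 2*(-134)*(-177) - 1*81/16 = 47436 - 81/16 = 758895/16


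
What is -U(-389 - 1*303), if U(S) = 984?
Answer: -984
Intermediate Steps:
-U(-389 - 1*303) = -1*984 = -984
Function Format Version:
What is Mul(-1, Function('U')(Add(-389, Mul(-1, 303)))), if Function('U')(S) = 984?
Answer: -984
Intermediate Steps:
Mul(-1, Function('U')(Add(-389, Mul(-1, 303)))) = Mul(-1, 984) = -984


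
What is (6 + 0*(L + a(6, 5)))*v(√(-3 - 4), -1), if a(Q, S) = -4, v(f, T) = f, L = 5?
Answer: 6*I*√7 ≈ 15.875*I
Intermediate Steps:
(6 + 0*(L + a(6, 5)))*v(√(-3 - 4), -1) = (6 + 0*(5 - 4))*√(-3 - 4) = (6 + 0*1)*√(-7) = (6 + 0)*(I*√7) = 6*(I*√7) = 6*I*√7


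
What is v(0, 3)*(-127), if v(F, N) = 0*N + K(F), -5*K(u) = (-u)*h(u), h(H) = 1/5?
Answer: 0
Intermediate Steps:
h(H) = ⅕
K(u) = u/25 (K(u) = -(-u)/(5*5) = -(-1)*u/25 = u/25)
v(F, N) = F/25 (v(F, N) = 0*N + F/25 = 0 + F/25 = F/25)
v(0, 3)*(-127) = ((1/25)*0)*(-127) = 0*(-127) = 0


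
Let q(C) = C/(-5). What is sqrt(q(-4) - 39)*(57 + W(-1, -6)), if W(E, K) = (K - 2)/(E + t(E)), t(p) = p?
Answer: 61*I*sqrt(955)/5 ≈ 377.02*I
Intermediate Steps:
q(C) = -C/5 (q(C) = C*(-1/5) = -C/5)
W(E, K) = (-2 + K)/(2*E) (W(E, K) = (K - 2)/(E + E) = (-2 + K)/((2*E)) = (-2 + K)*(1/(2*E)) = (-2 + K)/(2*E))
sqrt(q(-4) - 39)*(57 + W(-1, -6)) = sqrt(-1/5*(-4) - 39)*(57 + (1/2)*(-2 - 6)/(-1)) = sqrt(4/5 - 39)*(57 + (1/2)*(-1)*(-8)) = sqrt(-191/5)*(57 + 4) = (I*sqrt(955)/5)*61 = 61*I*sqrt(955)/5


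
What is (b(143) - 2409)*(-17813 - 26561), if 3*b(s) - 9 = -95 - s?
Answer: 330852544/3 ≈ 1.1028e+8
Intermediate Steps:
b(s) = -86/3 - s/3 (b(s) = 3 + (-95 - s)/3 = 3 + (-95/3 - s/3) = -86/3 - s/3)
(b(143) - 2409)*(-17813 - 26561) = ((-86/3 - ⅓*143) - 2409)*(-17813 - 26561) = ((-86/3 - 143/3) - 2409)*(-44374) = (-229/3 - 2409)*(-44374) = -7456/3*(-44374) = 330852544/3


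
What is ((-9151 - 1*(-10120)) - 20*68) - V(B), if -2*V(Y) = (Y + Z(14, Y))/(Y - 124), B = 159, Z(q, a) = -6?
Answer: -27217/70 ≈ -388.81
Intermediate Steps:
V(Y) = -(-6 + Y)/(2*(-124 + Y)) (V(Y) = -(Y - 6)/(2*(Y - 124)) = -(-6 + Y)/(2*(-124 + Y)))
((-9151 - 1*(-10120)) - 20*68) - V(B) = ((-9151 - 1*(-10120)) - 20*68) - (6 - 1*159)/(2*(-124 + 159)) = ((-9151 + 10120) - 1360) - (6 - 159)/(2*35) = (969 - 1360) - (-153)/(2*35) = -391 - 1*(-153/70) = -391 + 153/70 = -27217/70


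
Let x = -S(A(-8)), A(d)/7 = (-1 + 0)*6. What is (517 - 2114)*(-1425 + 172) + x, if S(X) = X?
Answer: 2001083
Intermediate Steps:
A(d) = -42 (A(d) = 7*((-1 + 0)*6) = 7*(-1*6) = 7*(-6) = -42)
x = 42 (x = -1*(-42) = 42)
(517 - 2114)*(-1425 + 172) + x = (517 - 2114)*(-1425 + 172) + 42 = -1597*(-1253) + 42 = 2001041 + 42 = 2001083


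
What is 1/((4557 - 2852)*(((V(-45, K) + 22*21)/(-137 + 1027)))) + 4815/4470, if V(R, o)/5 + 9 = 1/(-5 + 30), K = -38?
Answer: 767117/711326 ≈ 1.0784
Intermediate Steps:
V(R, o) = -224/5 (V(R, o) = -45 + 5/(-5 + 30) = -45 + 5/25 = -45 + 5*(1/25) = -45 + ⅕ = -224/5)
1/((4557 - 2852)*(((V(-45, K) + 22*21)/(-137 + 1027)))) + 4815/4470 = 1/((4557 - 2852)*(((-224/5 + 22*21)/(-137 + 1027)))) + 4815/4470 = 1/(1705*(((-224/5 + 462)/890))) + 4815*(1/4470) = 1/(1705*(((2086/5)*(1/890)))) + 321/298 = 1/(1705*(1043/2225)) + 321/298 = (1/1705)*(2225/1043) + 321/298 = 445/355663 + 321/298 = 767117/711326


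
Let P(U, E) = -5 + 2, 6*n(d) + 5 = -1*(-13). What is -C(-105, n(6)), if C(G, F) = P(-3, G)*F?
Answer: 4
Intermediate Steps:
n(d) = 4/3 (n(d) = -5/6 + (-1*(-13))/6 = -5/6 + (1/6)*13 = -5/6 + 13/6 = 4/3)
P(U, E) = -3
C(G, F) = -3*F
-C(-105, n(6)) = -(-3)*4/3 = -1*(-4) = 4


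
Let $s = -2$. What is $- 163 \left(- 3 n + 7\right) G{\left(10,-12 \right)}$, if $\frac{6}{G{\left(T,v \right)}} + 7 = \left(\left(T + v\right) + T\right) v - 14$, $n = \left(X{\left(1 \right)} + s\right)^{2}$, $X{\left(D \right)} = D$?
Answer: $\frac{1304}{39} \approx 33.436$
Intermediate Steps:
$n = 1$ ($n = \left(1 - 2\right)^{2} = \left(-1\right)^{2} = 1$)
$G{\left(T,v \right)} = \frac{6}{-21 + v \left(v + 2 T\right)}$ ($G{\left(T,v \right)} = \frac{6}{-7 + \left(\left(\left(T + v\right) + T\right) v - 14\right)} = \frac{6}{-7 + \left(\left(v + 2 T\right) v - 14\right)} = \frac{6}{-7 + \left(v \left(v + 2 T\right) - 14\right)} = \frac{6}{-7 + \left(-14 + v \left(v + 2 T\right)\right)} = \frac{6}{-21 + v \left(v + 2 T\right)}$)
$- 163 \left(- 3 n + 7\right) G{\left(10,-12 \right)} = - 163 \left(\left(-3\right) 1 + 7\right) \frac{6}{-21 + \left(-12\right)^{2} + 2 \cdot 10 \left(-12\right)} = - 163 \left(-3 + 7\right) \frac{6}{-21 + 144 - 240} = \left(-163\right) 4 \frac{6}{-117} = - 652 \cdot 6 \left(- \frac{1}{117}\right) = \left(-652\right) \left(- \frac{2}{39}\right) = \frac{1304}{39}$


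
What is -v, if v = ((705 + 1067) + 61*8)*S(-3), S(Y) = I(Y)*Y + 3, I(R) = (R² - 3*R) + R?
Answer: 94920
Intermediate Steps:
I(R) = R² - 2*R
S(Y) = 3 + Y²*(-2 + Y) (S(Y) = (Y*(-2 + Y))*Y + 3 = Y²*(-2 + Y) + 3 = 3 + Y²*(-2 + Y))
v = -94920 (v = ((705 + 1067) + 61*8)*(3 + (-3)²*(-2 - 3)) = (1772 + 488)*(3 + 9*(-5)) = 2260*(3 - 45) = 2260*(-42) = -94920)
-v = -1*(-94920) = 94920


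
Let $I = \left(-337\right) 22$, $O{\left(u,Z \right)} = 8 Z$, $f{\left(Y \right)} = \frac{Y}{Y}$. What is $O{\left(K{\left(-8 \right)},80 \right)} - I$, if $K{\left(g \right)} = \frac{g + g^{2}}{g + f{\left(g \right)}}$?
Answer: $8054$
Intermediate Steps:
$f{\left(Y \right)} = 1$
$K{\left(g \right)} = \frac{g + g^{2}}{1 + g}$ ($K{\left(g \right)} = \frac{g + g^{2}}{g + 1} = \frac{g + g^{2}}{1 + g}$)
$I = -7414$
$O{\left(K{\left(-8 \right)},80 \right)} - I = 8 \cdot 80 - -7414 = 640 + 7414 = 8054$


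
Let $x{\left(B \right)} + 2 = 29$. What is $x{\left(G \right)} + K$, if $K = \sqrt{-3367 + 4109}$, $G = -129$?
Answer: $27 + \sqrt{742} \approx 54.24$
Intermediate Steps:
$K = \sqrt{742} \approx 27.24$
$x{\left(B \right)} = 27$ ($x{\left(B \right)} = -2 + 29 = 27$)
$x{\left(G \right)} + K = 27 + \sqrt{742}$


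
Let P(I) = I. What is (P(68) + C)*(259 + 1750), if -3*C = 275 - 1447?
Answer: 2764384/3 ≈ 9.2146e+5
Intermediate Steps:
C = 1172/3 (C = -(275 - 1447)/3 = -⅓*(-1172) = 1172/3 ≈ 390.67)
(P(68) + C)*(259 + 1750) = (68 + 1172/3)*(259 + 1750) = (1376/3)*2009 = 2764384/3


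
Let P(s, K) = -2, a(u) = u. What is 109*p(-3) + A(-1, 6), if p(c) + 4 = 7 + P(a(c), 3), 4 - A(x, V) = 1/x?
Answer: 114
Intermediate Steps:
A(x, V) = 4 - 1/x
p(c) = 1 (p(c) = -4 + (7 - 2) = -4 + 5 = 1)
109*p(-3) + A(-1, 6) = 109*1 + (4 - 1/(-1)) = 109 + (4 - 1*(-1)) = 109 + (4 + 1) = 109 + 5 = 114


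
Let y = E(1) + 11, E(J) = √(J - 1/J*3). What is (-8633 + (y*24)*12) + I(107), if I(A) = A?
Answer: -5358 + 288*I*√2 ≈ -5358.0 + 407.29*I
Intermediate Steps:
E(J) = √(J - 3/J)
y = 11 + I*√2 (y = √(1 - 3/1) + 11 = √(1 - 3*1) + 11 = √(1 - 3) + 11 = √(-2) + 11 = I*√2 + 11 = 11 + I*√2 ≈ 11.0 + 1.4142*I)
(-8633 + (y*24)*12) + I(107) = (-8633 + ((11 + I*√2)*24)*12) + 107 = (-8633 + (264 + 24*I*√2)*12) + 107 = (-8633 + (3168 + 288*I*√2)) + 107 = (-5465 + 288*I*√2) + 107 = -5358 + 288*I*√2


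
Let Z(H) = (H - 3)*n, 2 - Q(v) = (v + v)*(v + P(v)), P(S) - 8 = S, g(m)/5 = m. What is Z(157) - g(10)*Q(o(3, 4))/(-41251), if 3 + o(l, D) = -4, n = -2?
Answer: -12709408/41251 ≈ -308.10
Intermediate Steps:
g(m) = 5*m
P(S) = 8 + S
o(l, D) = -7 (o(l, D) = -3 - 4 = -7)
Q(v) = 2 - 2*v*(8 + 2*v) (Q(v) = 2 - (v + v)*(v + (8 + v)) = 2 - 2*v*(8 + 2*v))
Z(H) = 6 - 2*H (Z(H) = (H - 3)*(-2) = (-3 + H)*(-2) = 6 - 2*H)
Z(157) - g(10)*Q(o(3, 4))/(-41251) = (6 - 2*157) - (5*10)*(2 - 16*(-7) - 4*(-7)²)/(-41251) = (6 - 314) - 50*(2 + 112 - 4*49)*(-1)/41251 = -308 - 50*(2 + 112 - 196)*(-1)/41251 = -308 - 50*(-82)*(-1)/41251 = -308 - (-4100)*(-1)/41251 = -308 - 1*4100/41251 = -308 - 4100/41251 = -12709408/41251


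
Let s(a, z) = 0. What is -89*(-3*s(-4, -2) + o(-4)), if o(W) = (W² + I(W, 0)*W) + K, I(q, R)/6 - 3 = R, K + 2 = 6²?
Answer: 1958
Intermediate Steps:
K = 34 (K = -2 + 6² = -2 + 36 = 34)
I(q, R) = 18 + 6*R
o(W) = 34 + W² + 18*W (o(W) = (W² + (18 + 6*0)*W) + 34 = (W² + (18 + 0)*W) + 34 = (W² + 18*W) + 34 = 34 + W² + 18*W)
-89*(-3*s(-4, -2) + o(-4)) = -89*(-3*0 + (34 + (-4)² + 18*(-4))) = -89*(0 + (34 + 16 - 72)) = -89*(0 - 22) = -89*(-22) = 1958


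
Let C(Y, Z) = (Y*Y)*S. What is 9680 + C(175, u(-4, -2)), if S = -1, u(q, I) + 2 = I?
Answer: -20945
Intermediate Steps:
u(q, I) = -2 + I
C(Y, Z) = -Y² (C(Y, Z) = (Y*Y)*(-1) = Y²*(-1) = -Y²)
9680 + C(175, u(-4, -2)) = 9680 - 1*175² = 9680 - 1*30625 = 9680 - 30625 = -20945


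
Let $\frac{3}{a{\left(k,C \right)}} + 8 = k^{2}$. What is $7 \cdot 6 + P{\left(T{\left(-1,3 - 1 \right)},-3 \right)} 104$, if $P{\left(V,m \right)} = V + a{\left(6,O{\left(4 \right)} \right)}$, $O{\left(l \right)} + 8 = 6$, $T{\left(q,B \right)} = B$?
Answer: $\frac{1828}{7} \approx 261.14$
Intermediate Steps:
$O{\left(l \right)} = -2$ ($O{\left(l \right)} = -8 + 6 = -2$)
$a{\left(k,C \right)} = \frac{3}{-8 + k^{2}}$
$P{\left(V,m \right)} = \frac{3}{28} + V$ ($P{\left(V,m \right)} = V + \frac{3}{-8 + 6^{2}} = V + \frac{3}{-8 + 36} = V + \frac{3}{28} = \frac{3}{28} + V$)
$7 \cdot 6 + P{\left(T{\left(-1,3 - 1 \right)},-3 \right)} 104 = 7 \cdot 6 + \left(\frac{3}{28} + \left(3 - 1\right)\right) 104 = 42 + \left(\frac{3}{28} + \left(3 - 1\right)\right) 104 = 42 + \left(\frac{3}{28} + 2\right) 104 = 42 + \frac{59}{28} \cdot 104 = 42 + \frac{1534}{7} = \frac{1828}{7}$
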